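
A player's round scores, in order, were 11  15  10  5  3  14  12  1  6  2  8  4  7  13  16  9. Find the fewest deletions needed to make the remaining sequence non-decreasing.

10

Fewest deletions = n − (longest non-decreasing subsequence).
i:      1  2  3  4  5  6  7  8  9 10 11 12 13 14 15 16
a[i]:  11 15 10  5  3 14 12  1  6  2  8  4  7 13 16  9
dp:     1  2  1  1  1  2  2  1  2  2  3  3  4  5  6  5
max dp = 6, so deletions = 16 − 6 = 10.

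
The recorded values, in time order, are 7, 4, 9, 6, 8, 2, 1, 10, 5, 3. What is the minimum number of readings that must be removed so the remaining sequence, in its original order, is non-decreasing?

Fewest deletions = n − (longest non-decreasing subsequence).
Patience tails:
7 → extends → [7]
4 → replaces 7 → [4]
9 → extends → [4, 9]
6 → replaces 9 → [4, 6]
8 → extends → [4, 6, 8]
2 → replaces 4 → [2, 6, 8]
1 → replaces 2 → [1, 6, 8]
10 → extends → [1, 6, 8, 10]
5 → replaces 6 → [1, 5, 8, 10]
3 → replaces 5 → [1, 3, 8, 10]
Longest non-decreasing subsequence has length 4, so deletions = 10 − 4 = 6.

6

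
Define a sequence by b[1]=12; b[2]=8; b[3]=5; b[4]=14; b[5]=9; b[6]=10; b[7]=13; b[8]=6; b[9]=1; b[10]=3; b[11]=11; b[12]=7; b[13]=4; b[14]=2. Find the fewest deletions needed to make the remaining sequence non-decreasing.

Fewest deletions = n − (longest non-decreasing subsequence).
Patience tails:
12 → extends → [12]
8 → replaces 12 → [8]
5 → replaces 8 → [5]
14 → extends → [5, 14]
9 → replaces 14 → [5, 9]
10 → extends → [5, 9, 10]
13 → extends → [5, 9, 10, 13]
6 → replaces 9 → [5, 6, 10, 13]
1 → replaces 5 → [1, 6, 10, 13]
3 → replaces 6 → [1, 3, 10, 13]
11 → replaces 13 → [1, 3, 10, 11]
7 → replaces 10 → [1, 3, 7, 11]
4 → replaces 7 → [1, 3, 4, 11]
2 → replaces 3 → [1, 2, 4, 11]
Longest non-decreasing subsequence has length 4, so deletions = 14 − 4 = 10.

10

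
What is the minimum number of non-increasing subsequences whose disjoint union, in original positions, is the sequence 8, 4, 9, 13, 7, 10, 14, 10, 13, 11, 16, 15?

5

The minimum number of non-increasing subsequences covering a sequence equals the length of its longest strictly increasing subsequence.
LIS length is 5 (e.g. 8, 9, 13, 14, 16), so 5 piles are needed.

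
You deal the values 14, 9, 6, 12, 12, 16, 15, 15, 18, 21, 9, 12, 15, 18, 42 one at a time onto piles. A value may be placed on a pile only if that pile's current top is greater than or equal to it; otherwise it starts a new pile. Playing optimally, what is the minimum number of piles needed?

The minimum number of non-increasing subsequences covering a sequence equals the length of its longest strictly increasing subsequence.
LIS length is 6 (e.g. 9, 12, 16, 18, 21, 42), so 6 piles are needed.

6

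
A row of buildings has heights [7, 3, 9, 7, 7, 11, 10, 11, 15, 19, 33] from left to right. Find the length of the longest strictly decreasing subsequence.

Let dp[i] be the longest strictly decreasing subsequence ending at i:
i:      1  2  3  4  5  6  7  8  9 10 11
a[i]:   7  3  9  7  7 11 10 11 15 19 33
dp:     1  2  1  2  2  1  2  1  1  1  1
Maximum is 2.

2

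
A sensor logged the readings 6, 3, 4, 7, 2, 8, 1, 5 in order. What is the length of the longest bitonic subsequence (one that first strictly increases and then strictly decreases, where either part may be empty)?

5

inc[i] = longest strictly increasing subsequence ending at i; dec[i] = longest strictly decreasing subsequence starting at i:
i:     1 2 3 4 5 6 7 8
a[i]:  6 3 4 7 2 8 1 5
inc:   1 1 2 3 1 4 1 3
dec:   4 3 3 3 2 2 1 1
Best peak at i=4 (value 7): inc=3, dec=3, length 3+3−1 = 5.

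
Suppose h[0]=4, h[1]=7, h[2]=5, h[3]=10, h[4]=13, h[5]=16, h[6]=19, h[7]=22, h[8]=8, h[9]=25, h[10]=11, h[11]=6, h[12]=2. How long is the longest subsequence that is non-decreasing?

8

Track the smallest tail for each achievable length (allowing ties):
4 → extends → [4]
7 → extends → [4, 7]
5 → replaces 7 → [4, 5]
10 → extends → [4, 5, 10]
13 → extends → [4, 5, 10, 13]
16 → extends → [4, 5, 10, 13, 16]
19 → extends → [4, 5, 10, 13, 16, 19]
22 → extends → [4, 5, 10, 13, 16, 19, 22]
8 → replaces 10 → [4, 5, 8, 13, 16, 19, 22]
25 → extends → [4, 5, 8, 13, 16, 19, 22, 25]
11 → replaces 13 → [4, 5, 8, 11, 16, 19, 22, 25]
6 → replaces 8 → [4, 5, 6, 11, 16, 19, 22, 25]
2 → replaces 4 → [2, 5, 6, 11, 16, 19, 22, 25]
Eight tails, so the longest non-decreasing subsequence has length 8 (e.g. 4, 7, 10, 13, 16, 19, 22, 25).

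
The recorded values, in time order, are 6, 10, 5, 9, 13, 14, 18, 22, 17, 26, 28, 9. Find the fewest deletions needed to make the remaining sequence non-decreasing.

4

Fewest deletions = n − (longest non-decreasing subsequence).
Patience tails:
6 → extends → [6]
10 → extends → [6, 10]
5 → replaces 6 → [5, 10]
9 → replaces 10 → [5, 9]
13 → extends → [5, 9, 13]
14 → extends → [5, 9, 13, 14]
18 → extends → [5, 9, 13, 14, 18]
22 → extends → [5, 9, 13, 14, 18, 22]
17 → replaces 18 → [5, 9, 13, 14, 17, 22]
26 → extends → [5, 9, 13, 14, 17, 22, 26]
28 → extends → [5, 9, 13, 14, 17, 22, 26, 28]
9 → replaces 13 → [5, 9, 9, 14, 17, 22, 26, 28]
Longest non-decreasing subsequence has length 8, so deletions = 12 − 8 = 4.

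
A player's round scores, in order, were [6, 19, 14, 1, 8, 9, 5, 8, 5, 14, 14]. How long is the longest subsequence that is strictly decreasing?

Negate each value so 'decreasing' becomes 'increasing', then run patience tails on the negated sequence:
-6 → extends → [-6]
-19 → replaces -6 → [-19]
-14 → extends → [-19, -14]
-1 → extends → [-19, -14, -1]
-8 → replaces -1 → [-19, -14, -8]
-9 → replaces -8 → [-19, -14, -9]
-5 → extends → [-19, -14, -9, -5]
-8 → replaces -5 → [-19, -14, -9, -8]
-5 → extends → [-19, -14, -9, -8, -5]
-14 → already a tail → [-19, -14, -9, -8, -5]
-14 → already a tail → [-19, -14, -9, -8, -5]
Five tails, so the longest strictly decreasing subsequence of the original has length 5.

5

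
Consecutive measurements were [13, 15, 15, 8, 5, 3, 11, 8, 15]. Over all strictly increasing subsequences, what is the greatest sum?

34

Let S[i] be the best sum of a strictly increasing subsequence ending at i:
i:      1  2  3  4  5  6  7  8  9
a[i]:  13 15 15  8  5  3 11  8 15
S:     13 28 28  8  5  3 19 13 34
Maximum is 34 (e.g. 8 + 11 + 15).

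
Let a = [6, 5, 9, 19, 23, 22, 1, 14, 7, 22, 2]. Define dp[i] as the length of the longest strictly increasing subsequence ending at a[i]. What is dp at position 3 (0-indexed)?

dp[i] = 1 + max{dp[j] : j<i, a[j]<a[i]} (or 1 if no such j):
i:      0  1  2  3  4  5  6  7  8  9 10
a[i]:   6  5  9 19 23 22  1 14  7 22  2
dp:     1  1  2  3  4  4  1  3  2  4  2
At index 3 the value is 3.

3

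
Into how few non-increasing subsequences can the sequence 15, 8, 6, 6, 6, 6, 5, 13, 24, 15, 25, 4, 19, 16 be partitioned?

Place each on the leftmost legal pile:
15 → new pile 1 (tops now [15])
8 → pile 1 (tops now [8])
6 → pile 1 (tops now [6])
6 → pile 1 (tops now [6])
6 → pile 1 (tops now [6])
6 → pile 1 (tops now [6])
5 → pile 1 (tops now [5])
13 → new pile 2 (tops now [5, 13])
24 → new pile 3 (tops now [5, 13, 24])
15 → pile 3 (tops now [5, 13, 15])
25 → new pile 4 (tops now [5, 13, 15, 25])
4 → pile 1 (tops now [4, 13, 15, 25])
19 → pile 4 (tops now [4, 13, 15, 19])
16 → pile 4 (tops now [4, 13, 15, 16])
Four piles.

4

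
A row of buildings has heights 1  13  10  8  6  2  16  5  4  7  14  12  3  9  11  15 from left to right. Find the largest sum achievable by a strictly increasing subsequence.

Let S[i] be the best sum of a strictly increasing subsequence ending at i:
i:      1  2  3  4  5  6  7  8  9 10 11 12 13 14 15 16
a[i]:   1 13 10  8  6  2 16  5  4  7 14 12  3  9 11 15
S:      1 14 11  9  7  3 30  8  7 15 29 27  6 24 35 50
Maximum is 50 (e.g. 1 + 2 + 5 + 7 + 9 + 11 + 15).

50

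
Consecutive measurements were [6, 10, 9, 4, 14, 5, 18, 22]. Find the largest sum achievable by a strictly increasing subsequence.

Let S[i] be the best sum of a strictly increasing subsequence ending at i:
i:      1  2  3  4  5  6  7  8
a[i]:   6 10  9  4 14  5 18 22
S:      6 16 15  4 30  9 48 70
Maximum is 70 (e.g. 6 + 10 + 14 + 18 + 22).

70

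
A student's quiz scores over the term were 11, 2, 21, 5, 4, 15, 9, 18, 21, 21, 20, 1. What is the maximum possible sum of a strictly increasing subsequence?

65

Let S[i] be the best sum of a strictly increasing subsequence ending at i:
i:      1  2  3  4  5  6  7  8  9 10 11 12
a[i]:  11  2 21  5  4 15  9 18 21 21 20  1
S:     11  2 32  7  6 26 16 44 65 65 64  1
Maximum is 65 (e.g. 11 + 15 + 18 + 21).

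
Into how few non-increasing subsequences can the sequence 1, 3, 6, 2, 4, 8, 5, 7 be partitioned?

The minimum number of non-increasing subsequences covering a sequence equals the length of its longest strictly increasing subsequence.
LIS length is 5 (e.g. 1, 3, 4, 5, 7), so 5 piles are needed.

5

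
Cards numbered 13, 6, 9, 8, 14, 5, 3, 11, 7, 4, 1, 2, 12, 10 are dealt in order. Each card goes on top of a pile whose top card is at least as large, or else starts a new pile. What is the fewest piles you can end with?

Place each on the leftmost legal pile:
13 → new pile 1 (tops now [13])
6 → pile 1 (tops now [6])
9 → new pile 2 (tops now [6, 9])
8 → pile 2 (tops now [6, 8])
14 → new pile 3 (tops now [6, 8, 14])
5 → pile 1 (tops now [5, 8, 14])
3 → pile 1 (tops now [3, 8, 14])
11 → pile 3 (tops now [3, 8, 11])
7 → pile 2 (tops now [3, 7, 11])
4 → pile 2 (tops now [3, 4, 11])
1 → pile 1 (tops now [1, 4, 11])
2 → pile 2 (tops now [1, 2, 11])
12 → new pile 4 (tops now [1, 2, 11, 12])
10 → pile 3 (tops now [1, 2, 10, 12])
Four piles.

4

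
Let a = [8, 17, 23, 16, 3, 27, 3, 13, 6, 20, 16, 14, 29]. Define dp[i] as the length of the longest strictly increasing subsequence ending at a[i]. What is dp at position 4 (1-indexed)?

dp[i] = 1 + max{dp[j] : j<i, a[j]<a[i]} (or 1 if no such j):
i:      1  2  3  4  5  6  7  8  9 10 11 12 13
a[i]:   8 17 23 16  3 27  3 13  6 20 16 14 29
dp:     1  2  3  2  1  4  1  2  2  3  3  3  5
At index 4 the value is 2.

2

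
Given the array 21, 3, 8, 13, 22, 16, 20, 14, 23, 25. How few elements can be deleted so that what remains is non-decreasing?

3

Fewest deletions = n − (longest non-decreasing subsequence).
Patience tails:
21 → extends → [21]
3 → replaces 21 → [3]
8 → extends → [3, 8]
13 → extends → [3, 8, 13]
22 → extends → [3, 8, 13, 22]
16 → replaces 22 → [3, 8, 13, 16]
20 → extends → [3, 8, 13, 16, 20]
14 → replaces 16 → [3, 8, 13, 14, 20]
23 → extends → [3, 8, 13, 14, 20, 23]
25 → extends → [3, 8, 13, 14, 20, 23, 25]
Longest non-decreasing subsequence has length 7, so deletions = 10 − 7 = 3.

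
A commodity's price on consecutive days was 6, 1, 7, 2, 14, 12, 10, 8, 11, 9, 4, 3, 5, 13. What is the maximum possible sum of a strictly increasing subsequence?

47

Let S[i] be the best sum of a strictly increasing subsequence ending at i:
i:      1  2  3  4  5  6  7  8  9 10 11 12 13 14
a[i]:   6  1  7  2 14 12 10  8 11  9  4  3  5 13
S:      6  1 13  3 27 25 23 21 34 30  7  6 12 47
Maximum is 47 (e.g. 6 + 7 + 10 + 11 + 13).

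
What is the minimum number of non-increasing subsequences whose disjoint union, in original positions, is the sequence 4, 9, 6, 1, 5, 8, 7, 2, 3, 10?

The minimum number of non-increasing subsequences covering a sequence equals the length of its longest strictly increasing subsequence.
LIS length is 4 (e.g. 4, 6, 8, 10), so 4 piles are needed.

4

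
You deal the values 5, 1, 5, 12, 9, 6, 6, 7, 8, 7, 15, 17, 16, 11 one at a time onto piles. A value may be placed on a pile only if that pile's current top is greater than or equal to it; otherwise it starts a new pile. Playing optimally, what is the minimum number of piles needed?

Place each on the leftmost legal pile:
5 → new pile 1 (tops now [5])
1 → pile 1 (tops now [1])
5 → new pile 2 (tops now [1, 5])
12 → new pile 3 (tops now [1, 5, 12])
9 → pile 3 (tops now [1, 5, 9])
6 → pile 3 (tops now [1, 5, 6])
6 → pile 3 (tops now [1, 5, 6])
7 → new pile 4 (tops now [1, 5, 6, 7])
8 → new pile 5 (tops now [1, 5, 6, 7, 8])
7 → pile 4 (tops now [1, 5, 6, 7, 8])
15 → new pile 6 (tops now [1, 5, 6, 7, 8, 15])
17 → new pile 7 (tops now [1, 5, 6, 7, 8, 15, 17])
16 → pile 7 (tops now [1, 5, 6, 7, 8, 15, 16])
11 → pile 6 (tops now [1, 5, 6, 7, 8, 11, 16])
Seven piles.

7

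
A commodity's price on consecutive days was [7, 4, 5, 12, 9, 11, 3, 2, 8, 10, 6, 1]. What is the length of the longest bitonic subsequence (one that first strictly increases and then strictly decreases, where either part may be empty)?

inc[i] = longest strictly increasing subsequence ending at i; dec[i] = longest strictly decreasing subsequence starting at i:
i:      1  2  3  4  5  6  7  8  9 10 11 12
a[i]:   7  4  5 12  9 11  3  2  8 10  6  1
inc:    1  1  2  3  3  4  1  1  3  4  3  1
dec:    5  4  4  5  4  4  3  2  3  3  2  1
Best peak at i=4 (value 12): inc=3, dec=5, length 3+5−1 = 7.

7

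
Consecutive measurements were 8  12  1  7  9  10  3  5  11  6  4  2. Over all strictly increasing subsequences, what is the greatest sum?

Let S[i] be the best sum of a strictly increasing subsequence ending at i:
i:      1  2  3  4  5  6  7  8  9 10 11 12
a[i]:   8 12  1  7  9 10  3  5 11  6  4  2
S:      8 20  1  8 17 27  4  9 38 15  8  3
Maximum is 38 (e.g. 1 + 7 + 9 + 10 + 11).

38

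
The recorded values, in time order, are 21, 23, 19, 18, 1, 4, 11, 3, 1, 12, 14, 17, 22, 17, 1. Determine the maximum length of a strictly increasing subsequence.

7

Track the smallest tail for each achievable length (strict):
21 → extends → [21]
23 → extends → [21, 23]
19 → replaces 21 → [19, 23]
18 → replaces 19 → [18, 23]
1 → replaces 18 → [1, 23]
4 → replaces 23 → [1, 4]
11 → extends → [1, 4, 11]
3 → replaces 4 → [1, 3, 11]
1 → already a tail → [1, 3, 11]
12 → extends → [1, 3, 11, 12]
14 → extends → [1, 3, 11, 12, 14]
17 → extends → [1, 3, 11, 12, 14, 17]
22 → extends → [1, 3, 11, 12, 14, 17, 22]
17 → already a tail → [1, 3, 11, 12, 14, 17, 22]
1 → already a tail → [1, 3, 11, 12, 14, 17, 22]
Seven tails, so the longest strictly increasing subsequence has length 7 (e.g. 1, 4, 11, 12, 14, 17, 22).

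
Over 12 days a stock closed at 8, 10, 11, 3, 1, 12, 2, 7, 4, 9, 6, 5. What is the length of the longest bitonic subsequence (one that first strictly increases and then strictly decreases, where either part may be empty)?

7

inc[i] = longest strictly increasing subsequence ending at i; dec[i] = longest strictly decreasing subsequence starting at i:
i:      1  2  3  4  5  6  7  8  9 10 11 12
a[i]:   8 10 11  3  1 12  2  7  4  9  6  5
inc:    1  2  3  1  1  4  2  3  3  4  4  4
dec:    4  4  4  2  1  4  1  3  1  3  2  1
Best peak at i=6 (value 12): inc=4, dec=4, length 4+4−1 = 7.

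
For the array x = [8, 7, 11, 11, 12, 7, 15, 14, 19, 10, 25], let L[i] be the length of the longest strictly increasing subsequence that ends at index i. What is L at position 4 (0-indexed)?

3

dp[i] = 1 + max{dp[j] : j<i, x[j]<x[i]} (or 1 if no such j):
i:      0  1  2  3  4  5  6  7  8  9 10
x[i]:   8  7 11 11 12  7 15 14 19 10 25
dp:     1  1  2  2  3  1  4  4  5  2  6
At index 4 the value is 3.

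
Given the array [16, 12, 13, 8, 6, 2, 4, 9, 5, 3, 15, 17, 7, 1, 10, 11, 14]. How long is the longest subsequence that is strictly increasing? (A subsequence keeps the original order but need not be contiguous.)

7

Let dp[i] be the length of the longest such subsequence ending at index i:
i:      1  2  3  4  5  6  7  8  9 10 11 12 13 14 15 16 17
a[i]:  16 12 13  8  6  2  4  9  5  3 15 17  7  1 10 11 14
dp:     1  1  2  1  1  1  2  3  3  2  4  5  4  1  5  6  7
Maximum dp value is 7.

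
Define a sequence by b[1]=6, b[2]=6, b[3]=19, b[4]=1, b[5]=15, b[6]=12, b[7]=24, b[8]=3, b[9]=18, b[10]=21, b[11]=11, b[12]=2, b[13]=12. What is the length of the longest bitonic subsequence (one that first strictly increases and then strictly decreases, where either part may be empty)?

inc[i] = longest strictly increasing subsequence ending at i; dec[i] = longest strictly decreasing subsequence starting at i:
i:      1  2  3  4  5  6  7  8  9 10 11 12 13
b[i]:   6  6 19  1 15 12 24  3 18 21 11  2 12
inc:    1  1  2  1  2  2  3  2  3  4  3  2  4
dec:    3  3  5  1  4  3  4  2  3  3  2  1  1
Best peak at i=3 (value 19): inc=2, dec=5, length 2+5−1 = 6.

6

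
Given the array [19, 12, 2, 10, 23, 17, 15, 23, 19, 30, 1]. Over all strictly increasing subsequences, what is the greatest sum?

Let S[i] be the best sum of a strictly increasing subsequence ending at i:
i:      1  2  3  4  5  6  7  8  9 10 11
a[i]:  19 12  2 10 23 17 15 23 19 30  1
S:     19 12  2 12 42 29 27 52 48 82  1
Maximum is 82 (e.g. 2 + 10 + 17 + 23 + 30).

82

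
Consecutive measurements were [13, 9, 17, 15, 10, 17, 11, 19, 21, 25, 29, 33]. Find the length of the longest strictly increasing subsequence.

8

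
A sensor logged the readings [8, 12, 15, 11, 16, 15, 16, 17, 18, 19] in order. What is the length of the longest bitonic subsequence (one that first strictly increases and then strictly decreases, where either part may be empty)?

7

inc[i] = longest strictly increasing subsequence ending at i; dec[i] = longest strictly decreasing subsequence starting at i:
i:      1  2  3  4  5  6  7  8  9 10
a[i]:   8 12 15 11 16 15 16 17 18 19
inc:    1  2  3  2  4  3  4  5  6  7
dec:    1  2  2  1  2  1  1  1  1  1
Best peak at i=10 (value 19): inc=7, dec=1, length 7+1−1 = 7.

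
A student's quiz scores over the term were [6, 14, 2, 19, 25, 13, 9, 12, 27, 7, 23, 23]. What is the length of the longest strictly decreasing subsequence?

Let dp[i] be the longest strictly decreasing subsequence ending at i:
i:      1  2  3  4  5  6  7  8  9 10 11 12
a[i]:   6 14  2 19 25 13  9 12 27  7 23 23
dp:     1  1  2  1  1  2  3  3  1  4  2  2
Maximum is 4.

4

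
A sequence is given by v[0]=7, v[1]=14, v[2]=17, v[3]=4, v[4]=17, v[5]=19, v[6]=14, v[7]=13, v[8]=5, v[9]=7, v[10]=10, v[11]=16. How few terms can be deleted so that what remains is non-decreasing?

Fewest deletions = n − (longest non-decreasing subsequence).
Patience tails:
7 → extends → [7]
14 → extends → [7, 14]
17 → extends → [7, 14, 17]
4 → replaces 7 → [4, 14, 17]
17 → extends → [4, 14, 17, 17]
19 → extends → [4, 14, 17, 17, 19]
14 → replaces 17 → [4, 14, 14, 17, 19]
13 → replaces 14 → [4, 13, 14, 17, 19]
5 → replaces 13 → [4, 5, 14, 17, 19]
7 → replaces 14 → [4, 5, 7, 17, 19]
10 → replaces 17 → [4, 5, 7, 10, 19]
16 → replaces 19 → [4, 5, 7, 10, 16]
Longest non-decreasing subsequence has length 5, so deletions = 12 − 5 = 7.

7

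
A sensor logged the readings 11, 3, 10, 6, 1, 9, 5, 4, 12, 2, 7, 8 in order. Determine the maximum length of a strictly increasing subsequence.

4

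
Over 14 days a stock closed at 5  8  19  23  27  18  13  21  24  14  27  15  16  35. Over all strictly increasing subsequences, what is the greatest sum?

141

Let S[i] be the best sum of a strictly increasing subsequence ending at i:
i:       1   2   3   4   5   6   7   8   9  10  11  12  13  14
a[i]:    5   8  19  23  27  18  13  21  24  14  27  15  16  35
S:       5  13  32  55  82  31  26  53  79  40 106  55  71 141
Maximum is 141 (e.g. 5 + 8 + 19 + 23 + 24 + 27 + 35).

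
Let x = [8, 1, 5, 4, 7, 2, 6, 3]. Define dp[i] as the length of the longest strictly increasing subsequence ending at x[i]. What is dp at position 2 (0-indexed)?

2

dp[i] = 1 + max{dp[j] : j<i, x[j]<x[i]} (or 1 if no such j):
i:     0 1 2 3 4 5 6 7
x[i]:  8 1 5 4 7 2 6 3
dp:    1 1 2 2 3 2 3 3
At index 2 the value is 2.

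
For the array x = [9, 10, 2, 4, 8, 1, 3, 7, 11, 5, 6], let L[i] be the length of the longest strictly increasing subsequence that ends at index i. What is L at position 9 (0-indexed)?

3

dp[i] = 1 + max{dp[j] : j<i, x[j]<x[i]} (or 1 if no such j):
i:      0  1  2  3  4  5  6  7  8  9 10
x[i]:   9 10  2  4  8  1  3  7 11  5  6
dp:     1  2  1  2  3  1  2  3  4  3  4
At index 9 the value is 3.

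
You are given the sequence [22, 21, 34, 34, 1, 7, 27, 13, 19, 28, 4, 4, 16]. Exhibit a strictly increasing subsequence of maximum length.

1, 7, 13, 19, 28

Patience tails give the LIS length; then backtrack through the dp parents:
22 → extends → [22]
21 → replaces 22 → [21]
34 → extends → [21, 34]
34 → already a tail → [21, 34]
1 → replaces 21 → [1, 34]
7 → replaces 34 → [1, 7]
27 → extends → [1, 7, 27]
13 → replaces 27 → [1, 7, 13]
19 → extends → [1, 7, 13, 19]
28 → extends → [1, 7, 13, 19, 28]
4 → replaces 7 → [1, 4, 13, 19, 28]
4 → already a tail → [1, 4, 13, 19, 28]
16 → replaces 19 → [1, 4, 13, 16, 28]
Length 5; one witness is 1, 7, 13, 19, 28.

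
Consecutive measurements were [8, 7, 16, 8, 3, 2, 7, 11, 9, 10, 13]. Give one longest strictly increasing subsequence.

7, 8, 9, 10, 13

Patience tails give the LIS length; then backtrack through the dp parents:
8 → extends → [8]
7 → replaces 8 → [7]
16 → extends → [7, 16]
8 → replaces 16 → [7, 8]
3 → replaces 7 → [3, 8]
2 → replaces 3 → [2, 8]
7 → replaces 8 → [2, 7]
11 → extends → [2, 7, 11]
9 → replaces 11 → [2, 7, 9]
10 → extends → [2, 7, 9, 10]
13 → extends → [2, 7, 9, 10, 13]
Length 5; one witness is 7, 8, 9, 10, 13.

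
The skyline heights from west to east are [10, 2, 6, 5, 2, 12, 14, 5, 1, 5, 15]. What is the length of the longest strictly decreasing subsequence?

5

Let dp[i] be the longest strictly decreasing subsequence ending at i:
i:      1  2  3  4  5  6  7  8  9 10 11
a[i]:  10  2  6  5  2 12 14  5  1  5 15
dp:     1  2  2  3  4  1  1  3  5  3  1
Maximum is 5.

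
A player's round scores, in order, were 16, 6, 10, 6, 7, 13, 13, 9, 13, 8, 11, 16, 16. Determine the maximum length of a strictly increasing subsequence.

5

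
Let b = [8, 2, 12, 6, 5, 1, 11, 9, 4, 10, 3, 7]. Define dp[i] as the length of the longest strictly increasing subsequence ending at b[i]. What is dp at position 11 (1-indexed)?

2

dp[i] = 1 + max{dp[j] : j<i, b[j]<b[i]} (or 1 if no such j):
i:      1  2  3  4  5  6  7  8  9 10 11 12
b[i]:   8  2 12  6  5  1 11  9  4 10  3  7
dp:     1  1  2  2  2  1  3  3  2  4  2  3
At index 11 the value is 2.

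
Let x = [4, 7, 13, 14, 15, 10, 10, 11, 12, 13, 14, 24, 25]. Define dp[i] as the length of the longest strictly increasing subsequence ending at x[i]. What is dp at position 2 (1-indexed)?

dp[i] = 1 + max{dp[j] : j<i, x[j]<x[i]} (or 1 if no such j):
i:      1  2  3  4  5  6  7  8  9 10 11 12 13
x[i]:   4  7 13 14 15 10 10 11 12 13 14 24 25
dp:     1  2  3  4  5  3  3  4  5  6  7  8  9
At index 2 the value is 2.

2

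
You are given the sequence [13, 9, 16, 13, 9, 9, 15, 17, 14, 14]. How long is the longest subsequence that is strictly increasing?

Track the smallest tail for each achievable length (strict):
13 → extends → [13]
9 → replaces 13 → [9]
16 → extends → [9, 16]
13 → replaces 16 → [9, 13]
9 → already a tail → [9, 13]
9 → already a tail → [9, 13]
15 → extends → [9, 13, 15]
17 → extends → [9, 13, 15, 17]
14 → replaces 15 → [9, 13, 14, 17]
14 → already a tail → [9, 13, 14, 17]
Four tails, so the longest strictly increasing subsequence has length 4 (e.g. 9, 13, 15, 17).

4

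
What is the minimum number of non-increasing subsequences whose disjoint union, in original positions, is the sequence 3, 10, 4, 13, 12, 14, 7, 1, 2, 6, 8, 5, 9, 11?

6

Place each on the leftmost legal pile:
3 → new pile 1 (tops now [3])
10 → new pile 2 (tops now [3, 10])
4 → pile 2 (tops now [3, 4])
13 → new pile 3 (tops now [3, 4, 13])
12 → pile 3 (tops now [3, 4, 12])
14 → new pile 4 (tops now [3, 4, 12, 14])
7 → pile 3 (tops now [3, 4, 7, 14])
1 → pile 1 (tops now [1, 4, 7, 14])
2 → pile 2 (tops now [1, 2, 7, 14])
6 → pile 3 (tops now [1, 2, 6, 14])
8 → pile 4 (tops now [1, 2, 6, 8])
5 → pile 3 (tops now [1, 2, 5, 8])
9 → new pile 5 (tops now [1, 2, 5, 8, 9])
11 → new pile 6 (tops now [1, 2, 5, 8, 9, 11])
Six piles.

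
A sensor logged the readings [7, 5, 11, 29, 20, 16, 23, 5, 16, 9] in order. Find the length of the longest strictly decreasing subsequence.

4

Negate each value so 'decreasing' becomes 'increasing', then run patience tails on the negated sequence:
-7 → extends → [-7]
-5 → extends → [-7, -5]
-11 → replaces -7 → [-11, -5]
-29 → replaces -11 → [-29, -5]
-20 → replaces -5 → [-29, -20]
-16 → extends → [-29, -20, -16]
-23 → replaces -20 → [-29, -23, -16]
-5 → extends → [-29, -23, -16, -5]
-16 → already a tail → [-29, -23, -16, -5]
-9 → replaces -5 → [-29, -23, -16, -9]
Four tails, so the longest strictly decreasing subsequence of the original has length 4.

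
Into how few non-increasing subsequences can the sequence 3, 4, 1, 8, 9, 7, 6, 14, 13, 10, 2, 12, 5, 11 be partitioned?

Place each on the leftmost legal pile:
3 → new pile 1 (tops now [3])
4 → new pile 2 (tops now [3, 4])
1 → pile 1 (tops now [1, 4])
8 → new pile 3 (tops now [1, 4, 8])
9 → new pile 4 (tops now [1, 4, 8, 9])
7 → pile 3 (tops now [1, 4, 7, 9])
6 → pile 3 (tops now [1, 4, 6, 9])
14 → new pile 5 (tops now [1, 4, 6, 9, 14])
13 → pile 5 (tops now [1, 4, 6, 9, 13])
10 → pile 5 (tops now [1, 4, 6, 9, 10])
2 → pile 2 (tops now [1, 2, 6, 9, 10])
12 → new pile 6 (tops now [1, 2, 6, 9, 10, 12])
5 → pile 3 (tops now [1, 2, 5, 9, 10, 12])
11 → pile 6 (tops now [1, 2, 5, 9, 10, 11])
Six piles.

6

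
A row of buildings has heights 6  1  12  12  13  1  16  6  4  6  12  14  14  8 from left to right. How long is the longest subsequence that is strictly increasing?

Track the smallest tail for each achievable length (strict):
6 → extends → [6]
1 → replaces 6 → [1]
12 → extends → [1, 12]
12 → already a tail → [1, 12]
13 → extends → [1, 12, 13]
1 → already a tail → [1, 12, 13]
16 → extends → [1, 12, 13, 16]
6 → replaces 12 → [1, 6, 13, 16]
4 → replaces 6 → [1, 4, 13, 16]
6 → replaces 13 → [1, 4, 6, 16]
12 → replaces 16 → [1, 4, 6, 12]
14 → extends → [1, 4, 6, 12, 14]
14 → already a tail → [1, 4, 6, 12, 14]
8 → replaces 12 → [1, 4, 6, 8, 14]
Five tails, so the longest strictly increasing subsequence has length 5 (e.g. 1, 4, 6, 12, 14).

5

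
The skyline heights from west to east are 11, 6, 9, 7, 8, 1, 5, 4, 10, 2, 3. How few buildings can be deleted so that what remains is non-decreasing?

Fewest deletions = n − (longest non-decreasing subsequence).
Patience tails:
11 → extends → [11]
6 → replaces 11 → [6]
9 → extends → [6, 9]
7 → replaces 9 → [6, 7]
8 → extends → [6, 7, 8]
1 → replaces 6 → [1, 7, 8]
5 → replaces 7 → [1, 5, 8]
4 → replaces 5 → [1, 4, 8]
10 → extends → [1, 4, 8, 10]
2 → replaces 4 → [1, 2, 8, 10]
3 → replaces 8 → [1, 2, 3, 10]
Longest non-decreasing subsequence has length 4, so deletions = 11 − 4 = 7.

7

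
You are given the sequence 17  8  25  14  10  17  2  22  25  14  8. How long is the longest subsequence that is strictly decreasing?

4

Negate each value so 'decreasing' becomes 'increasing', then run patience tails on the negated sequence:
-17 → extends → [-17]
-8 → extends → [-17, -8]
-25 → replaces -17 → [-25, -8]
-14 → replaces -8 → [-25, -14]
-10 → extends → [-25, -14, -10]
-17 → replaces -14 → [-25, -17, -10]
-2 → extends → [-25, -17, -10, -2]
-22 → replaces -17 → [-25, -22, -10, -2]
-25 → already a tail → [-25, -22, -10, -2]
-14 → replaces -10 → [-25, -22, -14, -2]
-8 → replaces -2 → [-25, -22, -14, -8]
Four tails, so the longest strictly decreasing subsequence of the original has length 4.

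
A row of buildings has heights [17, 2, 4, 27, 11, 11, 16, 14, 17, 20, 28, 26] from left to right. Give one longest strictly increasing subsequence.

2, 4, 11, 16, 17, 20, 28

Patience tails give the LIS length; then backtrack through the dp parents:
17 → extends → [17]
2 → replaces 17 → [2]
4 → extends → [2, 4]
27 → extends → [2, 4, 27]
11 → replaces 27 → [2, 4, 11]
11 → already a tail → [2, 4, 11]
16 → extends → [2, 4, 11, 16]
14 → replaces 16 → [2, 4, 11, 14]
17 → extends → [2, 4, 11, 14, 17]
20 → extends → [2, 4, 11, 14, 17, 20]
28 → extends → [2, 4, 11, 14, 17, 20, 28]
26 → replaces 28 → [2, 4, 11, 14, 17, 20, 26]
Length 7; one witness is 2, 4, 11, 16, 17, 20, 28.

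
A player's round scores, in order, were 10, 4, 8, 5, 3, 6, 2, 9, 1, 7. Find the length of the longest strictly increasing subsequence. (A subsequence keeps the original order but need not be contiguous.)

4

Let dp[i] be the length of the longest such subsequence ending at index i:
i:      1  2  3  4  5  6  7  8  9 10
a[i]:  10  4  8  5  3  6  2  9  1  7
dp:     1  1  2  2  1  3  1  4  1  4
Maximum dp value is 4.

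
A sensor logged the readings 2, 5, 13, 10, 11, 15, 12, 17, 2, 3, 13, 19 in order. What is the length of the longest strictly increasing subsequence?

Track the smallest tail for each achievable length (strict):
2 → extends → [2]
5 → extends → [2, 5]
13 → extends → [2, 5, 13]
10 → replaces 13 → [2, 5, 10]
11 → extends → [2, 5, 10, 11]
15 → extends → [2, 5, 10, 11, 15]
12 → replaces 15 → [2, 5, 10, 11, 12]
17 → extends → [2, 5, 10, 11, 12, 17]
2 → already a tail → [2, 5, 10, 11, 12, 17]
3 → replaces 5 → [2, 3, 10, 11, 12, 17]
13 → replaces 17 → [2, 3, 10, 11, 12, 13]
19 → extends → [2, 3, 10, 11, 12, 13, 19]
Seven tails, so the longest strictly increasing subsequence has length 7 (e.g. 2, 5, 10, 11, 15, 17, 19).

7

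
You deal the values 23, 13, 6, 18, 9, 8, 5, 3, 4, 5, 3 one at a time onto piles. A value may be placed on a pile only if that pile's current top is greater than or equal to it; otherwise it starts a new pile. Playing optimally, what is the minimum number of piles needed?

Place each on the leftmost legal pile:
23 → new pile 1 (tops now [23])
13 → pile 1 (tops now [13])
6 → pile 1 (tops now [6])
18 → new pile 2 (tops now [6, 18])
9 → pile 2 (tops now [6, 9])
8 → pile 2 (tops now [6, 8])
5 → pile 1 (tops now [5, 8])
3 → pile 1 (tops now [3, 8])
4 → pile 2 (tops now [3, 4])
5 → new pile 3 (tops now [3, 4, 5])
3 → pile 1 (tops now [3, 4, 5])
Three piles.

3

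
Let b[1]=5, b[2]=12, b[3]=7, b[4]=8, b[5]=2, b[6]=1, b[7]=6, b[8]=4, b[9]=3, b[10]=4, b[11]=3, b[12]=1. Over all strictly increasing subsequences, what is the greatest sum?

20

Let S[i] be the best sum of a strictly increasing subsequence ending at i:
i:      1  2  3  4  5  6  7  8  9 10 11 12
b[i]:   5 12  7  8  2  1  6  4  3  4  3  1
S:      5 17 12 20  2  1 11  6  5  9  5  1
Maximum is 20 (e.g. 5 + 7 + 8).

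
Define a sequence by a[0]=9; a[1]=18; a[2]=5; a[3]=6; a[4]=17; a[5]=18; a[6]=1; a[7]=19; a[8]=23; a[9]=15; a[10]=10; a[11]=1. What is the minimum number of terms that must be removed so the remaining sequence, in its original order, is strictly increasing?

Fewest deletions = n − (longest strictly increasing subsequence).
Patience tails:
9 → extends → [9]
18 → extends → [9, 18]
5 → replaces 9 → [5, 18]
6 → replaces 18 → [5, 6]
17 → extends → [5, 6, 17]
18 → extends → [5, 6, 17, 18]
1 → replaces 5 → [1, 6, 17, 18]
19 → extends → [1, 6, 17, 18, 19]
23 → extends → [1, 6, 17, 18, 19, 23]
15 → replaces 17 → [1, 6, 15, 18, 19, 23]
10 → replaces 15 → [1, 6, 10, 18, 19, 23]
1 → already a tail → [1, 6, 10, 18, 19, 23]
Longest strictly increasing subsequence has length 6, so deletions = 12 − 6 = 6.

6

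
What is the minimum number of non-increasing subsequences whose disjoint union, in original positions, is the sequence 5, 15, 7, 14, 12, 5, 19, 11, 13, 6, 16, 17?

Place each on the leftmost legal pile:
5 → new pile 1 (tops now [5])
15 → new pile 2 (tops now [5, 15])
7 → pile 2 (tops now [5, 7])
14 → new pile 3 (tops now [5, 7, 14])
12 → pile 3 (tops now [5, 7, 12])
5 → pile 1 (tops now [5, 7, 12])
19 → new pile 4 (tops now [5, 7, 12, 19])
11 → pile 3 (tops now [5, 7, 11, 19])
13 → pile 4 (tops now [5, 7, 11, 13])
6 → pile 2 (tops now [5, 6, 11, 13])
16 → new pile 5 (tops now [5, 6, 11, 13, 16])
17 → new pile 6 (tops now [5, 6, 11, 13, 16, 17])
Six piles.

6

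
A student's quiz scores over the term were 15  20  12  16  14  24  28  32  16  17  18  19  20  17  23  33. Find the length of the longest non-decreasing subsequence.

9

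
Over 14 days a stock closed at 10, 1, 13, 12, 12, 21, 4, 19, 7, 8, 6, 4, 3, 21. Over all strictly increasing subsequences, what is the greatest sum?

63

Let S[i] be the best sum of a strictly increasing subsequence ending at i:
i:      1  2  3  4  5  6  7  8  9 10 11 12 13 14
a[i]:  10  1 13 12 12 21  4 19  7  8  6  4  3 21
S:     10  1 23 22 22 44  5 42 12 20 11  5  4 63
Maximum is 63 (e.g. 10 + 13 + 19 + 21).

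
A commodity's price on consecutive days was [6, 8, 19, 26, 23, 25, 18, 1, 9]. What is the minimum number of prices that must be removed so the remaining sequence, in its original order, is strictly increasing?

Fewest deletions = n − (longest strictly increasing subsequence).
i:      1  2  3  4  5  6  7  8  9
a[i]:   6  8 19 26 23 25 18  1  9
dp:     1  2  3  4  4  5  3  1  3
max dp = 5, so deletions = 9 − 5 = 4.

4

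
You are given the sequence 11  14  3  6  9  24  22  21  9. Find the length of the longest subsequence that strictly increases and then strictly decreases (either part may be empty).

7

inc[i] = longest strictly increasing subsequence ending at i; dec[i] = longest strictly decreasing subsequence starting at i:
i:      1  2  3  4  5  6  7  8  9
a[i]:  11 14  3  6  9 24 22 21  9
inc:    1  2  1  2  3  4  4  4  3
dec:    2  2  1  1  1  4  3  2  1
Best peak at i=6 (value 24): inc=4, dec=4, length 4+4−1 = 7.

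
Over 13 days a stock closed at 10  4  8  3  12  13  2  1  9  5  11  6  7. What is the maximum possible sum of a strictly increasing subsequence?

37

Let S[i] be the best sum of a strictly increasing subsequence ending at i:
i:      1  2  3  4  5  6  7  8  9 10 11 12 13
a[i]:  10  4  8  3 12 13  2  1  9  5 11  6  7
S:     10  4 12  3 24 37  2  1 21  9 32 15 22
Maximum is 37 (e.g. 4 + 8 + 12 + 13).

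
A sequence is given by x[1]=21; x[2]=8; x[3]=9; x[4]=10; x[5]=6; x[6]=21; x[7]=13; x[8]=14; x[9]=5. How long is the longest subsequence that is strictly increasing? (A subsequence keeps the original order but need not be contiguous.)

Track the smallest tail for each achievable length (strict):
21 → extends → [21]
8 → replaces 21 → [8]
9 → extends → [8, 9]
10 → extends → [8, 9, 10]
6 → replaces 8 → [6, 9, 10]
21 → extends → [6, 9, 10, 21]
13 → replaces 21 → [6, 9, 10, 13]
14 → extends → [6, 9, 10, 13, 14]
5 → replaces 6 → [5, 9, 10, 13, 14]
Five tails, so the longest strictly increasing subsequence has length 5 (e.g. 8, 9, 10, 13, 14).

5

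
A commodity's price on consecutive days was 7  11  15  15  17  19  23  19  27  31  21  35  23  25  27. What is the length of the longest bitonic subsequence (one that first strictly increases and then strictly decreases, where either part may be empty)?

inc[i] = longest strictly increasing subsequence ending at i; dec[i] = longest strictly decreasing subsequence starting at i:
i:      1  2  3  4  5  6  7  8  9 10 11 12 13 14 15
a[i]:   7 11 15 15 17 19 23 19 27 31 21 35 23 25 27
inc:    1  2  3  3  4  5  6  5  7  8  6  9  7  8  9
dec:    1  1  1  1  1  1  2  1  2  2  1  2  1  1  1
Best peak at i=12 (value 35): inc=9, dec=2, length 9+2−1 = 10.

10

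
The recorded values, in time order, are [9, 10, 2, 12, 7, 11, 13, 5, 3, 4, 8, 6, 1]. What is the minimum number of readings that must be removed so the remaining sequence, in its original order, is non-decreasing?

9

Fewest deletions = n − (longest non-decreasing subsequence).
Patience tails:
9 → extends → [9]
10 → extends → [9, 10]
2 → replaces 9 → [2, 10]
12 → extends → [2, 10, 12]
7 → replaces 10 → [2, 7, 12]
11 → replaces 12 → [2, 7, 11]
13 → extends → [2, 7, 11, 13]
5 → replaces 7 → [2, 5, 11, 13]
3 → replaces 5 → [2, 3, 11, 13]
4 → replaces 11 → [2, 3, 4, 13]
8 → replaces 13 → [2, 3, 4, 8]
6 → replaces 8 → [2, 3, 4, 6]
1 → replaces 2 → [1, 3, 4, 6]
Longest non-decreasing subsequence has length 4, so deletions = 13 − 4 = 9.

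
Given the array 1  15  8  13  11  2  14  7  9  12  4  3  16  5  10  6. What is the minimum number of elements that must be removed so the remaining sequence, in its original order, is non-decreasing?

Fewest deletions = n − (longest non-decreasing subsequence).
i:      1  2  3  4  5  6  7  8  9 10 11 12 13 14 15 16
a[i]:   1 15  8 13 11  2 14  7  9 12  4  3 16  5 10  6
dp:     1  2  2  3  3  2  4  3  4  5  3  3  6  4  5  5
max dp = 6, so deletions = 16 − 6 = 10.

10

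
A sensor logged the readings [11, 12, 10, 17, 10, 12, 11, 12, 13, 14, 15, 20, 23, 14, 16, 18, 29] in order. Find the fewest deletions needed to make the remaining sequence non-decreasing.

7

Fewest deletions = n − (longest non-decreasing subsequence).
Patience tails:
11 → extends → [11]
12 → extends → [11, 12]
10 → replaces 11 → [10, 12]
17 → extends → [10, 12, 17]
10 → replaces 12 → [10, 10, 17]
12 → replaces 17 → [10, 10, 12]
11 → replaces 12 → [10, 10, 11]
12 → extends → [10, 10, 11, 12]
13 → extends → [10, 10, 11, 12, 13]
14 → extends → [10, 10, 11, 12, 13, 14]
15 → extends → [10, 10, 11, 12, 13, 14, 15]
20 → extends → [10, 10, 11, 12, 13, 14, 15, 20]
23 → extends → [10, 10, 11, 12, 13, 14, 15, 20, 23]
14 → replaces 15 → [10, 10, 11, 12, 13, 14, 14, 20, 23]
16 → replaces 20 → [10, 10, 11, 12, 13, 14, 14, 16, 23]
18 → replaces 23 → [10, 10, 11, 12, 13, 14, 14, 16, 18]
29 → extends → [10, 10, 11, 12, 13, 14, 14, 16, 18, 29]
Longest non-decreasing subsequence has length 10, so deletions = 17 − 10 = 7.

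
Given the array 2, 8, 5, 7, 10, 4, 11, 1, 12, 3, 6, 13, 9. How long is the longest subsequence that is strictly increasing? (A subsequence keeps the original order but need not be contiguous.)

7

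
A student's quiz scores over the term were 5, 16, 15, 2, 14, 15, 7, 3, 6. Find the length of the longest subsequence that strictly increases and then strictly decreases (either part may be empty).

inc[i] = longest strictly increasing subsequence ending at i; dec[i] = longest strictly decreasing subsequence starting at i:
i:      1  2  3  4  5  6  7  8  9
a[i]:   5 16 15  2 14 15  7  3  6
inc:    1  2  2  1  2  3  2  2  3
dec:    2  5  4  1  3  3  2  1  1
Best peak at i=2 (value 16): inc=2, dec=5, length 2+5−1 = 6.

6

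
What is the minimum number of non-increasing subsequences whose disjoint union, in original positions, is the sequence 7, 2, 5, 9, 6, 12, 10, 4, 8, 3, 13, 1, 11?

5

Place each on the leftmost legal pile:
7 → new pile 1 (tops now [7])
2 → pile 1 (tops now [2])
5 → new pile 2 (tops now [2, 5])
9 → new pile 3 (tops now [2, 5, 9])
6 → pile 3 (tops now [2, 5, 6])
12 → new pile 4 (tops now [2, 5, 6, 12])
10 → pile 4 (tops now [2, 5, 6, 10])
4 → pile 2 (tops now [2, 4, 6, 10])
8 → pile 4 (tops now [2, 4, 6, 8])
3 → pile 2 (tops now [2, 3, 6, 8])
13 → new pile 5 (tops now [2, 3, 6, 8, 13])
1 → pile 1 (tops now [1, 3, 6, 8, 13])
11 → pile 5 (tops now [1, 3, 6, 8, 11])
Five piles.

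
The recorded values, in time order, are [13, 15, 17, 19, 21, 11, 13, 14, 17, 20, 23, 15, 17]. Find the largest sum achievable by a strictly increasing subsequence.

Let S[i] be the best sum of a strictly increasing subsequence ending at i:
i:       1   2   3   4   5   6   7   8   9  10  11  12  13
a[i]:   13  15  17  19  21  11  13  14  17  20  23  15  17
S:      13  28  45  64  85  11  24  38  55  84 108  53  70
Maximum is 108 (e.g. 13 + 15 + 17 + 19 + 21 + 23).

108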